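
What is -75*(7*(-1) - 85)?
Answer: 6900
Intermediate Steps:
-75*(7*(-1) - 85) = -75*(-7 - 85) = -75*(-92) = 6900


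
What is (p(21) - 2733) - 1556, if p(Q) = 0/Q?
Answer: -4289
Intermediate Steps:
p(Q) = 0
(p(21) - 2733) - 1556 = (0 - 2733) - 1556 = -2733 - 1556 = -4289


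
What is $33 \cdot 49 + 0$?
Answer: $1617$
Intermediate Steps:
$33 \cdot 49 + 0 = 1617 + 0 = 1617$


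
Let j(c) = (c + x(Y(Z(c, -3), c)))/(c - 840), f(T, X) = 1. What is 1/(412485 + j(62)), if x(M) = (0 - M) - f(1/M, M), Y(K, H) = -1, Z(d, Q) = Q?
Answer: 389/160456634 ≈ 2.4243e-6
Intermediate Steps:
x(M) = -1 - M (x(M) = (0 - M) - 1*1 = -M - 1 = -1 - M)
j(c) = c/(-840 + c) (j(c) = (c + (-1 - 1*(-1)))/(c - 840) = (c + (-1 + 1))/(-840 + c) = (c + 0)/(-840 + c) = c/(-840 + c))
1/(412485 + j(62)) = 1/(412485 + 62/(-840 + 62)) = 1/(412485 + 62/(-778)) = 1/(412485 + 62*(-1/778)) = 1/(412485 - 31/389) = 1/(160456634/389) = 389/160456634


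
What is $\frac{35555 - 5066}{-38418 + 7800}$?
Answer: $- \frac{10163}{10206} \approx -0.99579$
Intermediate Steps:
$\frac{35555 - 5066}{-38418 + 7800} = \frac{30489}{-30618} = 30489 \left(- \frac{1}{30618}\right) = - \frac{10163}{10206}$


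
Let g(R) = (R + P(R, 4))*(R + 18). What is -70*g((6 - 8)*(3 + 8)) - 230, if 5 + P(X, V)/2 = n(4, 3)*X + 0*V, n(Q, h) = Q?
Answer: -58470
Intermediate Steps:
P(X, V) = -10 + 8*X (P(X, V) = -10 + 2*(4*X + 0*V) = -10 + 2*(4*X + 0) = -10 + 2*(4*X) = -10 + 8*X)
g(R) = (-10 + 9*R)*(18 + R) (g(R) = (R + (-10 + 8*R))*(R + 18) = (-10 + 9*R)*(18 + R))
-70*g((6 - 8)*(3 + 8)) - 230 = -70*(-180 + 9*((6 - 8)*(3 + 8))² + 152*((6 - 8)*(3 + 8))) - 230 = -70*(-180 + 9*(-2*11)² + 152*(-2*11)) - 230 = -70*(-180 + 9*(-22)² + 152*(-22)) - 230 = -70*(-180 + 9*484 - 3344) - 230 = -70*(-180 + 4356 - 3344) - 230 = -70*832 - 230 = -58240 - 230 = -58470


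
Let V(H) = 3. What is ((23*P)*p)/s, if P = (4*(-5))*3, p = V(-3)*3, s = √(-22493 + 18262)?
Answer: 12420*I*√4231/4231 ≈ 190.94*I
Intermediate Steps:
s = I*√4231 (s = √(-4231) = I*√4231 ≈ 65.046*I)
p = 9 (p = 3*3 = 9)
P = -60 (P = -20*3 = -60)
((23*P)*p)/s = ((23*(-60))*9)/((I*√4231)) = (-1380*9)*(-I*√4231/4231) = -(-12420)*I*√4231/4231 = 12420*I*√4231/4231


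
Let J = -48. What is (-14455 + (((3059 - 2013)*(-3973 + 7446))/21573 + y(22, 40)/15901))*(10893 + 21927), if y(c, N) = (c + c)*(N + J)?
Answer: -53614474287585820/114344091 ≈ -4.6889e+8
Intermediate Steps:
y(c, N) = 2*c*(-48 + N) (y(c, N) = (c + c)*(N - 48) = (2*c)*(-48 + N) = 2*c*(-48 + N))
(-14455 + (((3059 - 2013)*(-3973 + 7446))/21573 + y(22, 40)/15901))*(10893 + 21927) = (-14455 + (((3059 - 2013)*(-3973 + 7446))/21573 + (2*22*(-48 + 40))/15901))*(10893 + 21927) = (-14455 + ((1046*3473)*(1/21573) + (2*22*(-8))*(1/15901)))*32820 = (-14455 + (3632758*(1/21573) - 352*1/15901))*32820 = (-14455 + (3632758/21573 - 352/15901))*32820 = (-14455 + 57756891262/343032273)*32820 = -4900774614953/343032273*32820 = -53614474287585820/114344091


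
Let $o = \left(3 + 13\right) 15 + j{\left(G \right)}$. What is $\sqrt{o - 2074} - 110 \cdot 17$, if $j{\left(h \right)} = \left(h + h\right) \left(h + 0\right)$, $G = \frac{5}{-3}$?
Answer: $-1870 + \frac{22 i \sqrt{34}}{3} \approx -1870.0 + 42.76 i$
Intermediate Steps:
$G = - \frac{5}{3}$ ($G = 5 \left(- \frac{1}{3}\right) = - \frac{5}{3} \approx -1.6667$)
$j{\left(h \right)} = 2 h^{2}$ ($j{\left(h \right)} = 2 h h = 2 h^{2}$)
$o = \frac{2210}{9}$ ($o = \left(3 + 13\right) 15 + 2 \left(- \frac{5}{3}\right)^{2} = 16 \cdot 15 + 2 \cdot \frac{25}{9} = 240 + \frac{50}{9} = \frac{2210}{9} \approx 245.56$)
$\sqrt{o - 2074} - 110 \cdot 17 = \sqrt{\frac{2210}{9} - 2074} - 110 \cdot 17 = \sqrt{- \frac{16456}{9}} - 1870 = \frac{22 i \sqrt{34}}{3} - 1870 = -1870 + \frac{22 i \sqrt{34}}{3}$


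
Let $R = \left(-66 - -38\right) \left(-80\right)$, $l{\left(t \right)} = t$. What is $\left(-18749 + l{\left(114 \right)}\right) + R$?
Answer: $-16395$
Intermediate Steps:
$R = 2240$ ($R = \left(-66 + 38\right) \left(-80\right) = \left(-28\right) \left(-80\right) = 2240$)
$\left(-18749 + l{\left(114 \right)}\right) + R = \left(-18749 + 114\right) + 2240 = -18635 + 2240 = -16395$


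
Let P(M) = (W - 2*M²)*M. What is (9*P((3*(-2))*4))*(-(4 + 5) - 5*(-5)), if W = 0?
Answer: 3981312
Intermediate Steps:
P(M) = -2*M³ (P(M) = (0 - 2*M²)*M = (-2*M²)*M = -2*M³)
(9*P((3*(-2))*4))*(-(4 + 5) - 5*(-5)) = (9*(-2*((3*(-2))*4)³))*(-(4 + 5) - 5*(-5)) = (9*(-2*(-6*4)³))*(-1*9 + 25) = (9*(-2*(-24)³))*(-9 + 25) = (9*(-2*(-13824)))*16 = (9*27648)*16 = 248832*16 = 3981312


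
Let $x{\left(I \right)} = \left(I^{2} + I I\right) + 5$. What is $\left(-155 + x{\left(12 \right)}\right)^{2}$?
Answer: $19044$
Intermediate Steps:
$x{\left(I \right)} = 5 + 2 I^{2}$ ($x{\left(I \right)} = \left(I^{2} + I^{2}\right) + 5 = 2 I^{2} + 5 = 5 + 2 I^{2}$)
$\left(-155 + x{\left(12 \right)}\right)^{2} = \left(-155 + \left(5 + 2 \cdot 12^{2}\right)\right)^{2} = \left(-155 + \left(5 + 2 \cdot 144\right)\right)^{2} = \left(-155 + \left(5 + 288\right)\right)^{2} = \left(-155 + 293\right)^{2} = 138^{2} = 19044$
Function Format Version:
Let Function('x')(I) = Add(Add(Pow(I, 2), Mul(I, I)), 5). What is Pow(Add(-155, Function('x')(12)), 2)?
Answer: 19044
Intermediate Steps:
Function('x')(I) = Add(5, Mul(2, Pow(I, 2))) (Function('x')(I) = Add(Add(Pow(I, 2), Pow(I, 2)), 5) = Add(Mul(2, Pow(I, 2)), 5) = Add(5, Mul(2, Pow(I, 2))))
Pow(Add(-155, Function('x')(12)), 2) = Pow(Add(-155, Add(5, Mul(2, Pow(12, 2)))), 2) = Pow(Add(-155, Add(5, Mul(2, 144))), 2) = Pow(Add(-155, Add(5, 288)), 2) = Pow(Add(-155, 293), 2) = Pow(138, 2) = 19044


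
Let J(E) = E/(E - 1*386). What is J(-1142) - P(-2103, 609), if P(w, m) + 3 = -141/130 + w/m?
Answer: 83522931/10080980 ≈ 8.2852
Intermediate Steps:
J(E) = E/(-386 + E) (J(E) = E/(E - 386) = E/(-386 + E))
P(w, m) = -531/130 + w/m (P(w, m) = -3 + (-141/130 + w/m) = -531/130 + w/m)
J(-1142) - P(-2103, 609) = -1142/(-386 - 1142) - (-531/130 - 2103/609) = -1142/(-1528) - (-531/130 - 2103*1/609) = -1142*(-1/1528) - (-531/130 - 701/203) = 571/764 - 1*(-198923/26390) = 571/764 + 198923/26390 = 83522931/10080980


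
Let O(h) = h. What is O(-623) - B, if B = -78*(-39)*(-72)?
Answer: 218401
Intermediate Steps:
B = -219024 (B = 3042*(-72) = -219024)
O(-623) - B = -623 - 1*(-219024) = -623 + 219024 = 218401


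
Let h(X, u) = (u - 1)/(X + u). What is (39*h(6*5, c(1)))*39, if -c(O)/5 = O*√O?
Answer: -9126/25 ≈ -365.04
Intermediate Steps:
c(O) = -5*O^(3/2) (c(O) = -5*O*√O = -5*O^(3/2))
h(X, u) = (-1 + u)/(X + u)
(39*h(6*5, c(1)))*39 = (39*((-1 - 5*1^(3/2))/(6*5 - 5*1^(3/2))))*39 = (39*((-1 - 5*1)/(30 - 5*1)))*39 = (39*((-1 - 5)/(30 - 5)))*39 = (39*(-6/25))*39 = -234/25*39 = -9126/25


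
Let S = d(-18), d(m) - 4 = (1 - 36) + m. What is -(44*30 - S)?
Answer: -1369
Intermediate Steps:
d(m) = -31 + m (d(m) = 4 + ((1 - 36) + m) = 4 + (-35 + m) = -31 + m)
S = -49 (S = -31 - 18 = -49)
-(44*30 - S) = -(44*30 - 1*(-49)) = -(1320 + 49) = -1*1369 = -1369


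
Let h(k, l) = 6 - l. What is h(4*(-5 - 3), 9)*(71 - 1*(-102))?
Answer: -519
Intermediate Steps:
h(4*(-5 - 3), 9)*(71 - 1*(-102)) = (6 - 1*9)*(71 - 1*(-102)) = (6 - 9)*(71 + 102) = -3*173 = -519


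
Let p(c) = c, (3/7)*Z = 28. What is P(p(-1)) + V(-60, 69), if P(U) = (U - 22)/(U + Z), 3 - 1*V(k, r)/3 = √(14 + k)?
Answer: 1668/193 - 3*I*√46 ≈ 8.6425 - 20.347*I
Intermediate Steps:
Z = 196/3 (Z = (7/3)*28 = 196/3 ≈ 65.333)
V(k, r) = 9 - 3*√(14 + k)
P(U) = (-22 + U)/(196/3 + U) (P(U) = (U - 22)/(U + 196/3) = (-22 + U)/(196/3 + U))
P(p(-1)) + V(-60, 69) = 3*(-22 - 1)/(196 + 3*(-1)) + (9 - 3*√(14 - 60)) = 3*(-23)/(196 - 3) + (9 - 3*I*√46) = 3*(-23)/193 + (9 - 3*I*√46) = 3*(1/193)*(-23) + (9 - 3*I*√46) = -69/193 + (9 - 3*I*√46) = 1668/193 - 3*I*√46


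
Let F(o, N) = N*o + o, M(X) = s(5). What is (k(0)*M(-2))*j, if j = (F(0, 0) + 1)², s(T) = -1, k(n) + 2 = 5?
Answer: -3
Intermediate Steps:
k(n) = 3 (k(n) = -2 + 5 = 3)
M(X) = -1
F(o, N) = o + N*o
j = 1 (j = (0*(1 + 0) + 1)² = (0*1 + 1)² = (0 + 1)² = 1² = 1)
(k(0)*M(-2))*j = (3*(-1))*1 = -3*1 = -3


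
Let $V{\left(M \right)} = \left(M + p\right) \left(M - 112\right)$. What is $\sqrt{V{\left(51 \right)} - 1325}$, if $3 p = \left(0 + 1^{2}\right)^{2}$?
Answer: $\frac{i \sqrt{40107}}{3} \approx 66.756 i$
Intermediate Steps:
$p = \frac{1}{3}$ ($p = \frac{\left(0 + 1^{2}\right)^{2}}{3} = \frac{\left(0 + 1\right)^{2}}{3} = \frac{1^{2}}{3} = \frac{1}{3} \cdot 1 = \frac{1}{3} \approx 0.33333$)
$V{\left(M \right)} = \left(-112 + M\right) \left(\frac{1}{3} + M\right)$ ($V{\left(M \right)} = \left(M + \frac{1}{3}\right) \left(M - 112\right) = \left(\frac{1}{3} + M\right) \left(-112 + M\right) = \left(-112 + M\right) \left(\frac{1}{3} + M\right)$)
$\sqrt{V{\left(51 \right)} - 1325} = \sqrt{\left(- \frac{112}{3} + 51^{2} - 5695\right) - 1325} = \sqrt{\left(- \frac{112}{3} + 2601 - 5695\right) - 1325} = \sqrt{- \frac{9394}{3} - 1325} = \sqrt{- \frac{13369}{3}} = \frac{i \sqrt{40107}}{3}$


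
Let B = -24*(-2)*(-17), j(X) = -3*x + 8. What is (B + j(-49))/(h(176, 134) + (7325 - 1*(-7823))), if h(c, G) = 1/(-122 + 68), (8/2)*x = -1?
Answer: -87183/1635982 ≈ -0.053291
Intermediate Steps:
x = -¼ (x = (¼)*(-1) = -¼ ≈ -0.25000)
j(X) = 35/4 (j(X) = -3*(-¼) + 8 = ¾ + 8 = 35/4)
B = -816 (B = 48*(-17) = -816)
h(c, G) = -1/54 (h(c, G) = 1/(-54) = -1/54)
(B + j(-49))/(h(176, 134) + (7325 - 1*(-7823))) = (-816 + 35/4)/(-1/54 + (7325 - 1*(-7823))) = -3229/(4*(-1/54 + (7325 + 7823))) = -3229/(4*(-1/54 + 15148)) = -3229/(4*817991/54) = -3229/4*54/817991 = -87183/1635982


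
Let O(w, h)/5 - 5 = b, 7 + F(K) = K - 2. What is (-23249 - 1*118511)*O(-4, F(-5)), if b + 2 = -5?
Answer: 1417600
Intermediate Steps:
b = -7 (b = -2 - 5 = -7)
F(K) = -9 + K (F(K) = -7 + (K - 2) = -7 + (-2 + K) = -9 + K)
O(w, h) = -10 (O(w, h) = 25 + 5*(-7) = 25 - 35 = -10)
(-23249 - 1*118511)*O(-4, F(-5)) = (-23249 - 1*118511)*(-10) = (-23249 - 118511)*(-10) = -141760*(-10) = 1417600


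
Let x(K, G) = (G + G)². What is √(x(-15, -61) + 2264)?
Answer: 2*√4287 ≈ 130.95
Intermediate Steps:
x(K, G) = 4*G² (x(K, G) = (2*G)² = 4*G²)
√(x(-15, -61) + 2264) = √(4*(-61)² + 2264) = √(4*3721 + 2264) = √(14884 + 2264) = √17148 = 2*√4287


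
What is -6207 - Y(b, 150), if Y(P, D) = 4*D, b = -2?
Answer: -6807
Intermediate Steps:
-6207 - Y(b, 150) = -6207 - 4*150 = -6207 - 1*600 = -6207 - 600 = -6807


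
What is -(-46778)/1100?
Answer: 23389/550 ≈ 42.525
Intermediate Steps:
-(-46778)/1100 = -38*(-1231/1100) = 23389/550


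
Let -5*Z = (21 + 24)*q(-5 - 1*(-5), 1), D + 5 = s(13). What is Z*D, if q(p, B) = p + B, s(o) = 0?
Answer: 45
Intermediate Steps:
D = -5 (D = -5 + 0 = -5)
q(p, B) = B + p
Z = -9 (Z = -(21 + 24)*(1 + (-5 - 1*(-5)))/5 = -9*(1 + (-5 + 5)) = -9*(1 + 0) = -9 ≈ -9.0000)
Z*D = -9*(-5) = 45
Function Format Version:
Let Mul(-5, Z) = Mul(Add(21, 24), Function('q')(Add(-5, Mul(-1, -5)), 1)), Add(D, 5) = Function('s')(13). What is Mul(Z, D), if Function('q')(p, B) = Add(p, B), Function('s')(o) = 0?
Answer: 45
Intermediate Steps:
D = -5 (D = Add(-5, 0) = -5)
Function('q')(p, B) = Add(B, p)
Z = -9 (Z = Mul(Rational(-1, 5), Mul(Add(21, 24), Add(1, Add(-5, Mul(-1, -5))))) = Mul(Rational(-1, 5), Mul(45, Add(1, Add(-5, 5)))) = Mul(Rational(-1, 5), Mul(45, Add(1, 0))) = Mul(Rational(-1, 5), Mul(45, 1)) = Mul(Rational(-1, 5), 45) = -9)
Mul(Z, D) = Mul(-9, -5) = 45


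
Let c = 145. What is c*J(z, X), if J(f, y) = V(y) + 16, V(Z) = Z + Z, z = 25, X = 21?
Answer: 8410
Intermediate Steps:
V(Z) = 2*Z
J(f, y) = 16 + 2*y (J(f, y) = 2*y + 16 = 16 + 2*y)
c*J(z, X) = 145*(16 + 2*21) = 145*(16 + 42) = 145*58 = 8410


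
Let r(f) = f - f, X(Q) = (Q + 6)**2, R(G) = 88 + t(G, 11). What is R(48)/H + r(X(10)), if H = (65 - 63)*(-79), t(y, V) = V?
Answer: -99/158 ≈ -0.62658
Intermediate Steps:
R(G) = 99 (R(G) = 88 + 11 = 99)
X(Q) = (6 + Q)**2
H = -158 (H = 2*(-79) = -158)
r(f) = 0
R(48)/H + r(X(10)) = 99/(-158) + 0 = 99*(-1/158) + 0 = -99/158 + 0 = -99/158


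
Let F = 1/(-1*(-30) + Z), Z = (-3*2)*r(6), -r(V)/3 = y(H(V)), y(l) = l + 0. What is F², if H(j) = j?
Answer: 1/19044 ≈ 5.2510e-5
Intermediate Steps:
y(l) = l
r(V) = -3*V
Z = 108 (Z = (-3*2)*(-3*6) = -6*(-18) = 108)
F = 1/138 (F = 1/(-1*(-30) + 108) = 1/(30 + 108) = 1/138 ≈ 0.0072464)
F² = (1/138)² = 1/19044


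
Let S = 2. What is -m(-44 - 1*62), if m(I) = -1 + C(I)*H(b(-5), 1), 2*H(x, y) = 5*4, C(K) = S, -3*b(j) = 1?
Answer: -19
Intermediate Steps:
b(j) = -⅓ (b(j) = -⅓*1 = -⅓)
C(K) = 2
H(x, y) = 10 (H(x, y) = (5*4)/2 = (½)*20 = 10)
m(I) = 19 (m(I) = -1 + 2*10 = -1 + 20 = 19)
-m(-44 - 1*62) = -1*19 = -19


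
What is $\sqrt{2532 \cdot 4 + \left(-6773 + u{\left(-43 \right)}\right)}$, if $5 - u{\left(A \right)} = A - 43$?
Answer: $\sqrt{3446} \approx 58.703$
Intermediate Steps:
$u{\left(A \right)} = 48 - A$ ($u{\left(A \right)} = 5 - \left(A - 43\right) = 5 - \left(-43 + A\right) = 48 - A$)
$\sqrt{2532 \cdot 4 + \left(-6773 + u{\left(-43 \right)}\right)} = \sqrt{2532 \cdot 4 + \left(-6773 + \left(48 - -43\right)\right)} = \sqrt{10128 + \left(-6773 + \left(48 + 43\right)\right)} = \sqrt{10128 + \left(-6773 + 91\right)} = \sqrt{10128 - 6682} = \sqrt{3446}$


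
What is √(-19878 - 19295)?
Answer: I*√39173 ≈ 197.92*I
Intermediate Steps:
√(-19878 - 19295) = √(-39173) = I*√39173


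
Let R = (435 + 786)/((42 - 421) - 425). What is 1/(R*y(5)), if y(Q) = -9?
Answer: 268/3663 ≈ 0.073164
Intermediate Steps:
R = -407/268 (R = 1221/(-379 - 425) = 1221/(-804) = 1221*(-1/804) = -407/268 ≈ -1.5187)
1/(R*y(5)) = 1/(-407/268*(-9)) = 1/(3663/268) = 268/3663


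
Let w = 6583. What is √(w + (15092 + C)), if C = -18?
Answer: √21657 ≈ 147.16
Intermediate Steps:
√(w + (15092 + C)) = √(6583 + (15092 - 18)) = √(6583 + 15074) = √21657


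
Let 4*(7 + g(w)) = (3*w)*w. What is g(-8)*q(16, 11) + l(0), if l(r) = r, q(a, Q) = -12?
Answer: -492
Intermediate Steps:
g(w) = -7 + 3*w²/4 (g(w) = -7 + ((3*w)*w)/4 = -7 + (3*w²)/4 = -7 + 3*w²/4)
g(-8)*q(16, 11) + l(0) = (-7 + (¾)*(-8)²)*(-12) + 0 = (-7 + (¾)*64)*(-12) + 0 = (-7 + 48)*(-12) + 0 = 41*(-12) + 0 = -492 + 0 = -492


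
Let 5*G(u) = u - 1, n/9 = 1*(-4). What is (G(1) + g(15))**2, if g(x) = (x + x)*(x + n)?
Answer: 396900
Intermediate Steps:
n = -36 (n = 9*(1*(-4)) = 9*(-4) = -36)
G(u) = -1/5 + u/5 (G(u) = (u - 1)/5 = (-1 + u)/5 = -1/5 + u/5)
g(x) = 2*x*(-36 + x) (g(x) = (x + x)*(x - 36) = (2*x)*(-36 + x) = 2*x*(-36 + x))
(G(1) + g(15))**2 = ((-1/5 + (1/5)*1) + 2*15*(-36 + 15))**2 = ((-1/5 + 1/5) + 2*15*(-21))**2 = (0 - 630)**2 = (-630)**2 = 396900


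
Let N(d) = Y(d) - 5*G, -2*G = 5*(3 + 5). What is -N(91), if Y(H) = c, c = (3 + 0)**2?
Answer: -109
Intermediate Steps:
G = -20 (G = -5*(3 + 5)/2 = -5*8/2 = -1/2*40 = -20)
c = 9 (c = 3**2 = 9)
Y(H) = 9
N(d) = 109 (N(d) = 9 - 5*(-20) = 9 + 100 = 109)
-N(91) = -1*109 = -109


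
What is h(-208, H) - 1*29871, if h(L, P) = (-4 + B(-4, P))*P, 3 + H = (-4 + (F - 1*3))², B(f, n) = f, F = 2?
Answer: -30047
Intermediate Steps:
H = 22 (H = -3 + (-4 + (2 - 1*3))² = -3 + (-4 + (2 - 3))² = -3 + (-4 - 1)² = -3 + (-5)² = -3 + 25 = 22)
h(L, P) = -8*P (h(L, P) = (-4 - 4)*P = -8*P)
h(-208, H) - 1*29871 = -8*22 - 1*29871 = -176 - 29871 = -30047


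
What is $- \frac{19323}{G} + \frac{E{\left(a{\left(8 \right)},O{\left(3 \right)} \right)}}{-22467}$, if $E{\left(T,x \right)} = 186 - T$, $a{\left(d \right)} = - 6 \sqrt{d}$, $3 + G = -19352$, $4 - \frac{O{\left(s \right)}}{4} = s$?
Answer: $\frac{143509937}{144949595} - \frac{4 \sqrt{2}}{7489} \approx 0.98931$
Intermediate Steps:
$O{\left(s \right)} = 16 - 4 s$
$G = -19355$ ($G = -3 - 19352 = -19355$)
$- \frac{19323}{G} + \frac{E{\left(a{\left(8 \right)},O{\left(3 \right)} \right)}}{-22467} = - \frac{19323}{-19355} + \frac{186 - - 6 \sqrt{8}}{-22467} = \left(-19323\right) \left(- \frac{1}{19355}\right) + \left(186 - - 6 \cdot 2 \sqrt{2}\right) \left(- \frac{1}{22467}\right) = \frac{19323}{19355} + \left(186 - - 12 \sqrt{2}\right) \left(- \frac{1}{22467}\right) = \frac{19323}{19355} + \left(186 + 12 \sqrt{2}\right) \left(- \frac{1}{22467}\right) = \frac{19323}{19355} - \left(\frac{62}{7489} + \frac{4 \sqrt{2}}{7489}\right) = \frac{143509937}{144949595} - \frac{4 \sqrt{2}}{7489}$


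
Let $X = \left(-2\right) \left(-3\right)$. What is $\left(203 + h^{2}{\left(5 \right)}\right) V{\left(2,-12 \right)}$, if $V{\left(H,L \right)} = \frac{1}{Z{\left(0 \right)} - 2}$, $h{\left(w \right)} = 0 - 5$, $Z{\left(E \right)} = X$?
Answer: $57$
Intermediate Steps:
$X = 6$
$Z{\left(E \right)} = 6$
$h{\left(w \right)} = -5$
$V{\left(H,L \right)} = \frac{1}{4}$ ($V{\left(H,L \right)} = \frac{1}{6 - 2} = \frac{1}{4}$)
$\left(203 + h^{2}{\left(5 \right)}\right) V{\left(2,-12 \right)} = \left(203 + \left(-5\right)^{2}\right) \frac{1}{4} = \left(203 + 25\right) \frac{1}{4} = 228 \cdot \frac{1}{4} = 57$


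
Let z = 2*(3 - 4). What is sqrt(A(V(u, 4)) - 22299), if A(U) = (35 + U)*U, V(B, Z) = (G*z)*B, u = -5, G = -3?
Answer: I*sqrt(22449) ≈ 149.83*I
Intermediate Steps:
z = -2 (z = 2*(-1) = -2)
V(B, Z) = 6*B (V(B, Z) = (-3*(-2))*B = 6*B)
A(U) = U*(35 + U)
sqrt(A(V(u, 4)) - 22299) = sqrt((6*(-5))*(35 + 6*(-5)) - 22299) = sqrt(-30*(35 - 30) - 22299) = sqrt(-30*5 - 22299) = sqrt(-150 - 22299) = sqrt(-22449) = I*sqrt(22449)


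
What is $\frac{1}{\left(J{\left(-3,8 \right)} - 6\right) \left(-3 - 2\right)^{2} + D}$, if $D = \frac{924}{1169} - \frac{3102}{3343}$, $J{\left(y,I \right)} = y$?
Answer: $- \frac{558281}{125689983} \approx -0.0044417$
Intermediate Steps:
$D = - \frac{76758}{558281}$ ($D = 924 \cdot \frac{1}{1169} - \frac{3102}{3343} = \frac{132}{167} - \frac{3102}{3343} = - \frac{76758}{558281} \approx -0.13749$)
$\frac{1}{\left(J{\left(-3,8 \right)} - 6\right) \left(-3 - 2\right)^{2} + D} = \frac{1}{\left(-3 - 6\right) \left(-3 - 2\right)^{2} - \frac{76758}{558281}} = \frac{1}{- 9 \left(-5\right)^{2} - \frac{76758}{558281}} = \frac{1}{\left(-9\right) 25 - \frac{76758}{558281}} = \frac{1}{-225 - \frac{76758}{558281}} = \frac{1}{- \frac{125689983}{558281}} = - \frac{558281}{125689983}$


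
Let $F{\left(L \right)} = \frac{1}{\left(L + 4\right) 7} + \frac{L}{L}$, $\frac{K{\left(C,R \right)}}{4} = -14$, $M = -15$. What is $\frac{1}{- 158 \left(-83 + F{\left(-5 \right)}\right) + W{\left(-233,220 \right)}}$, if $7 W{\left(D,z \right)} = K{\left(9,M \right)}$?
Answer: $\frac{7}{90794} \approx 7.7098 \cdot 10^{-5}$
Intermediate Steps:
$K{\left(C,R \right)} = -56$ ($K{\left(C,R \right)} = 4 \left(-14\right) = -56$)
$W{\left(D,z \right)} = -8$ ($W{\left(D,z \right)} = \frac{1}{7} \left(-56\right) = -8$)
$F{\left(L \right)} = 1 + \frac{1}{7 \left(4 + L\right)}$ ($F{\left(L \right)} = \frac{1}{4 + L} \frac{1}{7} + 1 = \frac{1}{7 \left(4 + L\right)} + 1 = 1 + \frac{1}{7 \left(4 + L\right)}$)
$\frac{1}{- 158 \left(-83 + F{\left(-5 \right)}\right) + W{\left(-233,220 \right)}} = \frac{1}{- 158 \left(-83 + \frac{\frac{29}{7} - 5}{4 - 5}\right) - 8} = \frac{1}{- 158 \left(-83 + \frac{1}{-1} \left(- \frac{6}{7}\right)\right) - 8} = \frac{1}{- 158 \left(-83 - - \frac{6}{7}\right) - 8} = \frac{1}{- 158 \left(-83 + \frac{6}{7}\right) - 8} = \frac{1}{\left(-158\right) \left(- \frac{575}{7}\right) - 8} = \frac{1}{\frac{90850}{7} - 8} = \frac{1}{\frac{90794}{7}} = \frac{7}{90794}$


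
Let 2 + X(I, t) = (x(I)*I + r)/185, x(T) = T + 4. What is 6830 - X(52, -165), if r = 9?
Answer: 1260999/185 ≈ 6816.2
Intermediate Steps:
x(T) = 4 + T
X(I, t) = -361/185 + I*(4 + I)/185 (X(I, t) = -2 + ((4 + I)*I + 9)/185 = -2 + (I*(4 + I) + 9)*(1/185) = -2 + (9 + I*(4 + I))*(1/185) = -2 + (9/185 + I*(4 + I)/185) = -361/185 + I*(4 + I)/185)
6830 - X(52, -165) = 6830 - (-361/185 + (1/185)*52*(4 + 52)) = 6830 - (-361/185 + (1/185)*52*56) = 6830 - (-361/185 + 2912/185) = 6830 - 1*2551/185 = 6830 - 2551/185 = 1260999/185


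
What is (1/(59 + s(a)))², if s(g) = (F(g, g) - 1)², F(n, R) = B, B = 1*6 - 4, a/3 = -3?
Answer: 1/3600 ≈ 0.00027778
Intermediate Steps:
a = -9 (a = 3*(-3) = -9)
B = 2 (B = 6 - 4 = 2)
F(n, R) = 2
s(g) = 1 (s(g) = (2 - 1)² = 1² = 1)
(1/(59 + s(a)))² = (1/(59 + 1))² = (1/60)² = 1/3600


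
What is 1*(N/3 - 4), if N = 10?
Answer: -⅔ ≈ -0.66667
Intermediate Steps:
1*(N/3 - 4) = 1*(10/3 - 4) = 1*(-⅔) = -⅔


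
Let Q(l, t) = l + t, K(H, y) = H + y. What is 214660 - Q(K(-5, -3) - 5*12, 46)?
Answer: 214682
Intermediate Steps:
214660 - Q(K(-5, -3) - 5*12, 46) = 214660 - (((-5 - 3) - 5*12) + 46) = 214660 - ((-8 - 60) + 46) = 214660 - (-68 + 46) = 214660 - 1*(-22) = 214660 + 22 = 214682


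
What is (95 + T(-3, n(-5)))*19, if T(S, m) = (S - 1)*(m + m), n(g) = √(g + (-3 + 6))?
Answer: 1805 - 152*I*√2 ≈ 1805.0 - 214.96*I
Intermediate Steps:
n(g) = √(3 + g) (n(g) = √(g + 3) = √(3 + g))
T(S, m) = 2*m*(-1 + S) (T(S, m) = (-1 + S)*(2*m) = 2*m*(-1 + S))
(95 + T(-3, n(-5)))*19 = (95 + 2*√(3 - 5)*(-1 - 3))*19 = (95 + 2*√(-2)*(-4))*19 = (95 + 2*(I*√2)*(-4))*19 = (95 - 8*I*√2)*19 = 1805 - 152*I*√2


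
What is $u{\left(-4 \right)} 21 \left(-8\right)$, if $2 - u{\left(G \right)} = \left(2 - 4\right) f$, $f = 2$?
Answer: $-1008$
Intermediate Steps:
$u{\left(G \right)} = 6$ ($u{\left(G \right)} = 2 - \left(2 - 4\right) 2 = 2 - \left(-2\right) 2 = 2 - -4 = 2 + 4 = 6$)
$u{\left(-4 \right)} 21 \left(-8\right) = 6 \cdot 21 \left(-8\right) = 126 \left(-8\right) = -1008$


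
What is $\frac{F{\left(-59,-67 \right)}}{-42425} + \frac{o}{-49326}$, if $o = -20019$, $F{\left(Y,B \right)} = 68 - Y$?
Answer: $\frac{281013891}{697551850} \approx 0.40286$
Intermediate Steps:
$\frac{F{\left(-59,-67 \right)}}{-42425} + \frac{o}{-49326} = \frac{68 - -59}{-42425} - \frac{20019}{-49326} = \left(68 + 59\right) \left(- \frac{1}{42425}\right) - - \frac{6673}{16442} = 127 \left(- \frac{1}{42425}\right) + \frac{6673}{16442} = - \frac{127}{42425} + \frac{6673}{16442} = \frac{281013891}{697551850}$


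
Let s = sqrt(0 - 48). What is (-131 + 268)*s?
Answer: 548*I*sqrt(3) ≈ 949.16*I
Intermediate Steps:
s = 4*I*sqrt(3) (s = sqrt(-48) = 4*I*sqrt(3) ≈ 6.9282*I)
(-131 + 268)*s = (-131 + 268)*(4*I*sqrt(3)) = 137*(4*I*sqrt(3)) = 548*I*sqrt(3)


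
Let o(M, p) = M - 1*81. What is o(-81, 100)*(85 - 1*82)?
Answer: -486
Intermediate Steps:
o(M, p) = -81 + M (o(M, p) = M - 81 = -81 + M)
o(-81, 100)*(85 - 1*82) = (-81 - 81)*(85 - 1*82) = -162*(85 - 82) = -162*3 = -486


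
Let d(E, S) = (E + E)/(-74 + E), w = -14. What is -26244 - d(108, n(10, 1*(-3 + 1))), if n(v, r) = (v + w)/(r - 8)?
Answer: -446256/17 ≈ -26250.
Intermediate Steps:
n(v, r) = (-14 + v)/(-8 + r) (n(v, r) = (v - 14)/(r - 8) = (-14 + v)/(-8 + r))
d(E, S) = 2*E/(-74 + E) (d(E, S) = (2*E)/(-74 + E) = 2*E/(-74 + E))
-26244 - d(108, n(10, 1*(-3 + 1))) = -26244 - 2*108/(-74 + 108) = -26244 - 2*108/34 = -26244 - 1*108/17 = -26244 - 108/17 = -446256/17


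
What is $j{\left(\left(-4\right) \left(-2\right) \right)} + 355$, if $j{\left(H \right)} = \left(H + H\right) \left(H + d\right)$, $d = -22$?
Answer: $131$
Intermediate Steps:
$j{\left(H \right)} = 2 H \left(-22 + H\right)$ ($j{\left(H \right)} = \left(H + H\right) \left(H - 22\right) = 2 H \left(-22 + H\right)$)
$j{\left(\left(-4\right) \left(-2\right) \right)} + 355 = 2 \left(\left(-4\right) \left(-2\right)\right) \left(-22 - -8\right) + 355 = 2 \cdot 8 \left(-22 + 8\right) + 355 = 2 \cdot 8 \left(-14\right) + 355 = -224 + 355 = 131$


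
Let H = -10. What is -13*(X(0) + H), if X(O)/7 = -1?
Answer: 221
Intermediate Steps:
X(O) = -7 (X(O) = 7*(-1) = -7)
-13*(X(0) + H) = -13*(-7 - 10) = -13*(-17) = 221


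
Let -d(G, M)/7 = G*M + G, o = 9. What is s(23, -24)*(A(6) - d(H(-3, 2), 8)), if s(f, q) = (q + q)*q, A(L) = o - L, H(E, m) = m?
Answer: 148608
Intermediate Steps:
A(L) = 9 - L
s(f, q) = 2*q² (s(f, q) = (2*q)*q = 2*q²)
d(G, M) = -7*G - 7*G*M (d(G, M) = -7*(G*M + G) = -7*(G + G*M) = -7*G - 7*G*M)
s(23, -24)*(A(6) - d(H(-3, 2), 8)) = (2*(-24)²)*((9 - 1*6) - (-7)*2*(1 + 8)) = (2*576)*((9 - 6) - (-7)*2*9) = 1152*(3 - 1*(-126)) = 1152*(3 + 126) = 1152*129 = 148608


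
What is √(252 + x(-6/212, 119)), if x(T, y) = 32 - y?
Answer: √165 ≈ 12.845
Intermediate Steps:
√(252 + x(-6/212, 119)) = √(252 + (32 - 1*119)) = √(252 + (32 - 119)) = √(252 - 87) = √165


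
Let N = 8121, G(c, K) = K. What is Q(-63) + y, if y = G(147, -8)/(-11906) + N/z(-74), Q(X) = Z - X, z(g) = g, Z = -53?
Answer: -43938797/440522 ≈ -99.743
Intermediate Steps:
Q(X) = -53 - X
y = -48344017/440522 (y = -8/(-11906) + 8121/(-74) = -8*(-1/11906) + 8121*(-1/74) = 4/5953 - 8121/74 = -48344017/440522 ≈ -109.74)
Q(-63) + y = (-53 - 1*(-63)) - 48344017/440522 = (-53 + 63) - 48344017/440522 = 10 - 48344017/440522 = -43938797/440522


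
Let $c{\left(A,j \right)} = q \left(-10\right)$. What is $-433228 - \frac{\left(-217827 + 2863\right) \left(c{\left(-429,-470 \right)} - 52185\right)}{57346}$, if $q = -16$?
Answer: $- \frac{18013697494}{28673} \approx -6.2825 \cdot 10^{5}$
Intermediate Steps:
$c{\left(A,j \right)} = 160$ ($c{\left(A,j \right)} = \left(-16\right) \left(-10\right) = 160$)
$-433228 - \frac{\left(-217827 + 2863\right) \left(c{\left(-429,-470 \right)} - 52185\right)}{57346} = -433228 - \frac{\left(-217827 + 2863\right) \left(160 - 52185\right)}{57346} = -433228 - \left(-214964\right) \left(-52025\right) \frac{1}{57346} = -433228 - 11183502100 \cdot \frac{1}{57346} = -433228 - \frac{5591751050}{28673} = - \frac{18013697494}{28673}$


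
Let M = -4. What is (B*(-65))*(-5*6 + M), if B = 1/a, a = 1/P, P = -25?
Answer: -55250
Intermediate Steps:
a = -1/25 (a = 1/(-25) = -1/25 ≈ -0.040000)
B = -25 (B = 1/(-1/25) = -25)
(B*(-65))*(-5*6 + M) = (-25*(-65))*(-5*6 - 4) = 1625*(-30 - 4) = 1625*(-34) = -55250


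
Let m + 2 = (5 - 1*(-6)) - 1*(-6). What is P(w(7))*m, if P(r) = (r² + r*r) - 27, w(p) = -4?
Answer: 75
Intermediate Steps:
P(r) = -27 + 2*r² (P(r) = (r² + r²) - 27 = 2*r² - 27 = -27 + 2*r²)
m = 15 (m = -2 + ((5 - 1*(-6)) - 1*(-6)) = -2 + ((5 + 6) + 6) = -2 + (11 + 6) = -2 + 17 = 15)
P(w(7))*m = (-27 + 2*(-4)²)*15 = (-27 + 2*16)*15 = (-27 + 32)*15 = 5*15 = 75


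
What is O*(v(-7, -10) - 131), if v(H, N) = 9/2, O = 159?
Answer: -40227/2 ≈ -20114.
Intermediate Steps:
v(H, N) = 9/2 (v(H, N) = 9*(1/2) = 9/2)
O*(v(-7, -10) - 131) = 159*(9/2 - 131) = 159*(-253/2) = -40227/2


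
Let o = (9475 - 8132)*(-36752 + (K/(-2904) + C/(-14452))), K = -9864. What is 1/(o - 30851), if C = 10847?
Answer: -1748692/86359562272849 ≈ -2.0249e-8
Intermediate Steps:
o = -86305613375957/1748692 (o = (9475 - 8132)*(-36752 + (-9864/(-2904) + 10847/(-14452))) = 1343*(-36752 + (-9864*(-1/2904) + 10847*(-1/14452))) = 1343*(-36752 + (411/121 - 10847/14452)) = 1343*(-36752 + 4627285/1748692) = 1343*(-64263301099/1748692) = -86305613375957/1748692 ≈ -4.9354e+7)
1/(o - 30851) = 1/(-86305613375957/1748692 - 30851) = 1/(-86359562272849/1748692) = -1748692/86359562272849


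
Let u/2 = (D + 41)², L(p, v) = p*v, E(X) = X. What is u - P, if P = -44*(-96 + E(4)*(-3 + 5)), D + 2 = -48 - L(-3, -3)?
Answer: -3224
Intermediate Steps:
D = -59 (D = -2 + (-48 - (-3)*(-3)) = -2 + (-48 - 1*9) = -2 + (-48 - 9) = -2 - 57 = -59)
P = 3872 (P = -44*(-96 + 4*(-3 + 5)) = -44*(-96 + 4*2) = -44*(-96 + 8) = -44*(-88) = 3872)
u = 648 (u = 2*(-59 + 41)² = 2*(-18)² = 2*324 = 648)
u - P = 648 - 1*3872 = 648 - 3872 = -3224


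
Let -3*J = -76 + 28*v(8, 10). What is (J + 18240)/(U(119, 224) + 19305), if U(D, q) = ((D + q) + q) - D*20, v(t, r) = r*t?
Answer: 13139/13119 ≈ 1.0015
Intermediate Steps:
U(D, q) = -19*D + 2*q (U(D, q) = (D + 2*q) - 20*D = -19*D + 2*q)
J = -2164/3 (J = -(-76 + 28*(10*8))/3 = -(-76 + 28*80)/3 = -(-76 + 2240)/3 = -1/3*2164 = -2164/3 ≈ -721.33)
(J + 18240)/(U(119, 224) + 19305) = (-2164/3 + 18240)/((-19*119 + 2*224) + 19305) = 52556/(3*((-2261 + 448) + 19305)) = 52556/(3*(-1813 + 19305)) = (52556/3)/17492 = (52556/3)*(1/17492) = 13139/13119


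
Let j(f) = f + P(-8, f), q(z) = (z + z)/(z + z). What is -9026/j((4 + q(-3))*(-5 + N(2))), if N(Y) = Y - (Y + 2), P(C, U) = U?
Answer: 4513/35 ≈ 128.94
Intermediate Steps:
q(z) = 1 (q(z) = (2*z)/((2*z)) = (2*z)*(1/(2*z)) = 1)
N(Y) = -2 (N(Y) = Y - (2 + Y) = Y + (-2 - Y) = -2)
j(f) = 2*f (j(f) = f + f = 2*f)
-9026/j((4 + q(-3))*(-5 + N(2))) = -9026*1/(2*(-5 - 2)*(4 + 1)) = -9026/(2*(5*(-7))) = -9026/(2*(-35)) = -9026/(-70) = -9026*(-1/70) = 4513/35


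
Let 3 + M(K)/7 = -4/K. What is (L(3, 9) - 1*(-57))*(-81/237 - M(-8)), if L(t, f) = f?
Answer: 89463/79 ≈ 1132.4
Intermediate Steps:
M(K) = -21 - 28/K (M(K) = -21 + 7*(-4/K) = -21 - 28/K)
(L(3, 9) - 1*(-57))*(-81/237 - M(-8)) = (9 - 1*(-57))*(-81/237 - (-21 - 28/(-8))) = (9 + 57)*(-81*1/237 - (-21 - 28*(-⅛))) = 66*(-27/79 - (-21 + 7/2)) = 66*(-27/79 - 1*(-35/2)) = 66*(-27/79 + 35/2) = 66*(2711/158) = 89463/79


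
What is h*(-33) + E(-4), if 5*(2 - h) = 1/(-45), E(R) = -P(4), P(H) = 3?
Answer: -5186/75 ≈ -69.147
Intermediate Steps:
E(R) = -3 (E(R) = -1*3 = -3)
h = 451/225 (h = 2 - ⅕/(-45) = 2 - ⅕*(-1/45) = 2 + 1/225 = 451/225 ≈ 2.0044)
h*(-33) + E(-4) = (451/225)*(-33) - 3 = -4961/75 - 3 = -5186/75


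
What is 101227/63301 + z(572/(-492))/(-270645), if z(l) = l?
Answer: 481398366584/301035456405 ≈ 1.5991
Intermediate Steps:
101227/63301 + z(572/(-492))/(-270645) = 101227/63301 + (572/(-492))/(-270645) = 101227*(1/63301) + (572*(-1/492))*(-1/270645) = 14461/9043 - 143/123*(-1/270645) = 14461/9043 + 143/33289335 = 481398366584/301035456405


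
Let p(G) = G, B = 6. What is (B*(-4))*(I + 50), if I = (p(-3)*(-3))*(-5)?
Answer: -120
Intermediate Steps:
I = -45 (I = -3*(-3)*(-5) = 9*(-5) = -45)
(B*(-4))*(I + 50) = (6*(-4))*(-45 + 50) = -24*5 = -120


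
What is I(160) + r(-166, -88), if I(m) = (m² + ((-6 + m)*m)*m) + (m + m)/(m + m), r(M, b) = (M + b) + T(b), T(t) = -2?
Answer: 3967745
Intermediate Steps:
r(M, b) = -2 + M + b (r(M, b) = (M + b) - 2 = -2 + M + b)
I(m) = 1 + m² + m²*(-6 + m) (I(m) = (m² + (m*(-6 + m))*m) + (2*m)/((2*m)) = (m² + m²*(-6 + m)) + (2*m)*(1/(2*m)) = (m² + m²*(-6 + m)) + 1 = 1 + m² + m²*(-6 + m))
I(160) + r(-166, -88) = (1 + 160³ - 5*160²) + (-2 - 166 - 88) = (1 + 4096000 - 5*25600) - 256 = (1 + 4096000 - 128000) - 256 = 3968001 - 256 = 3967745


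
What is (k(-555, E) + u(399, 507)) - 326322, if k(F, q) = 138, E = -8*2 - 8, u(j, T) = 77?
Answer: -326107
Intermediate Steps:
E = -24 (E = -16 - 8 = -24)
(k(-555, E) + u(399, 507)) - 326322 = (138 + 77) - 326322 = 215 - 326322 = -326107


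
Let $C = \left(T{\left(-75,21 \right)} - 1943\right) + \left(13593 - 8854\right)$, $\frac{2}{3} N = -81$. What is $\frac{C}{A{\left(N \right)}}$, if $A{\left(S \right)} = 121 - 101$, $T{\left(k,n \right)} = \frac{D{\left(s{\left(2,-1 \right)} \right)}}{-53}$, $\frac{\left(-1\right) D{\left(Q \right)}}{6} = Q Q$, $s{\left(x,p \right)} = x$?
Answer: $\frac{37053}{265} \approx 139.82$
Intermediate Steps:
$N = - \frac{243}{2}$ ($N = \frac{3}{2} \left(-81\right) = - \frac{243}{2} \approx -121.5$)
$D{\left(Q \right)} = - 6 Q^{2}$ ($D{\left(Q \right)} = - 6 Q Q = - 6 Q^{2}$)
$T{\left(k,n \right)} = \frac{24}{53}$ ($T{\left(k,n \right)} = \frac{\left(-6\right) 2^{2}}{-53} = \left(-6\right) 4 \left(- \frac{1}{53}\right) = \left(-24\right) \left(- \frac{1}{53}\right) = \frac{24}{53}$)
$A{\left(S \right)} = 20$ ($A{\left(S \right)} = 121 - 101 = 20$)
$C = \frac{148212}{53}$ ($C = \left(\frac{24}{53} - 1943\right) + \left(13593 - 8854\right) = - \frac{102955}{53} + \left(13593 - 8854\right) = - \frac{102955}{53} + 4739 = \frac{148212}{53} \approx 2796.5$)
$\frac{C}{A{\left(N \right)}} = \frac{148212}{53 \cdot 20} = \frac{148212}{53} \cdot \frac{1}{20} = \frac{37053}{265}$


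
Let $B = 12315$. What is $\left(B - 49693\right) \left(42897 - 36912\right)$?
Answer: $-223707330$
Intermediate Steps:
$\left(B - 49693\right) \left(42897 - 36912\right) = \left(12315 - 49693\right) \left(42897 - 36912\right) = \left(-37378\right) 5985 = -223707330$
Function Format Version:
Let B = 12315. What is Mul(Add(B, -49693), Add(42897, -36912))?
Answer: -223707330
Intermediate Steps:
Mul(Add(B, -49693), Add(42897, -36912)) = Mul(Add(12315, -49693), Add(42897, -36912)) = Mul(-37378, 5985) = -223707330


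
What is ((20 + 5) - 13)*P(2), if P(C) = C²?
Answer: 48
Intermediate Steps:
((20 + 5) - 13)*P(2) = ((20 + 5) - 13)*2² = (25 - 13)*4 = 12*4 = 48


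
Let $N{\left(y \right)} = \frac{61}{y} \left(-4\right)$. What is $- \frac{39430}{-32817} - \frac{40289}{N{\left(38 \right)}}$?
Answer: $\frac{25125928607}{4003674} \approx 6275.7$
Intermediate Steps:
$N{\left(y \right)} = - \frac{244}{y}$
$- \frac{39430}{-32817} - \frac{40289}{N{\left(38 \right)}} = - \frac{39430}{-32817} - \frac{40289}{\left(-244\right) \frac{1}{38}} = \left(-39430\right) \left(- \frac{1}{32817}\right) - \frac{40289}{\left(-244\right) \frac{1}{38}} = \frac{39430}{32817} - \frac{40289}{- \frac{122}{19}} = \frac{39430}{32817} - - \frac{765491}{122} = \frac{39430}{32817} + \frac{765491}{122} = \frac{25125928607}{4003674}$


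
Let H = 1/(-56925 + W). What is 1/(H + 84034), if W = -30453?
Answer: 87378/7342722851 ≈ 1.1900e-5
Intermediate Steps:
H = -1/87378 (H = 1/(-56925 - 30453) = 1/(-87378) = -1/87378 ≈ -1.1445e-5)
1/(H + 84034) = 1/(-1/87378 + 84034) = 1/(7342722851/87378) = 87378/7342722851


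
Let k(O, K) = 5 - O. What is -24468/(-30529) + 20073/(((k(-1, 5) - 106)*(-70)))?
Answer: 784084617/213703000 ≈ 3.6690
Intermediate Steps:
-24468/(-30529) + 20073/(((k(-1, 5) - 106)*(-70))) = -24468/(-30529) + 20073/((((5 - 1*(-1)) - 106)*(-70))) = -24468*(-1/30529) + 20073/((((5 + 1) - 106)*(-70))) = 24468/30529 + 20073/(((6 - 106)*(-70))) = 24468/30529 + 20073/((-100*(-70))) = 24468/30529 + 20073/7000 = 784084617/213703000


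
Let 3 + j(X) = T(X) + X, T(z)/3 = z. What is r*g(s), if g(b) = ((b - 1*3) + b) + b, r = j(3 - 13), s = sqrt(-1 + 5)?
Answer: -129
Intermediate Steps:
T(z) = 3*z
j(X) = -3 + 4*X (j(X) = -3 + (3*X + X) = -3 + 4*X)
s = 2 (s = sqrt(4) = 2)
r = -43 (r = -3 + 4*(3 - 13) = -3 + 4*(-10) = -3 - 40 = -43)
g(b) = -3 + 3*b (g(b) = ((b - 3) + b) + b = ((-3 + b) + b) + b = (-3 + 2*b) + b = -3 + 3*b)
r*g(s) = -43*(-3 + 3*2) = -43*(-3 + 6) = -43*3 = -129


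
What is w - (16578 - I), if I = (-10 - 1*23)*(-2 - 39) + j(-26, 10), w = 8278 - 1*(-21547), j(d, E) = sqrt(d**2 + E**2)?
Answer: 14600 + 2*sqrt(194) ≈ 14628.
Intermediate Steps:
j(d, E) = sqrt(E**2 + d**2)
w = 29825 (w = 8278 + 21547 = 29825)
I = 1353 + 2*sqrt(194) (I = (-10 - 1*23)*(-2 - 39) + sqrt(10**2 + (-26)**2) = (-10 - 23)*(-41) + sqrt(100 + 676) = -33*(-41) + sqrt(776) = 1353 + 2*sqrt(194) ≈ 1380.9)
w - (16578 - I) = 29825 - (16578 - (1353 + 2*sqrt(194))) = 29825 - (16578 + (-1353 - 2*sqrt(194))) = 29825 - (15225 - 2*sqrt(194)) = 29825 + (-15225 + 2*sqrt(194)) = 14600 + 2*sqrt(194)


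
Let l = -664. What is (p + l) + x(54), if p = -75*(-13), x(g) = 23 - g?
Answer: 280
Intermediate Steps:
p = 975
(p + l) + x(54) = (975 - 664) + (23 - 1*54) = 311 + (23 - 54) = 311 - 31 = 280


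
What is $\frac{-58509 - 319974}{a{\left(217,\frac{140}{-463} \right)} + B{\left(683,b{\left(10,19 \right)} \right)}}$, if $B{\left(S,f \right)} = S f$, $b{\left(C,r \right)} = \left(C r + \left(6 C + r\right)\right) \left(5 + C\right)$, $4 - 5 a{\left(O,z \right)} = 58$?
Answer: $- \frac{630805}{4593157} \approx -0.13734$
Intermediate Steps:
$a{\left(O,z \right)} = - \frac{54}{5}$ ($a{\left(O,z \right)} = \frac{4}{5} - \frac{58}{5} = - \frac{54}{5}$)
$b{\left(C,r \right)} = \left(5 + C\right) \left(r + 6 C + C r\right)$ ($b{\left(C,r \right)} = \left(C r + \left(r + 6 C\right)\right) \left(5 + C\right) = \left(r + 6 C + C r\right) \left(5 + C\right) = \left(5 + C\right) \left(r + 6 C + C r\right)$)
$\frac{-58509 - 319974}{a{\left(217,\frac{140}{-463} \right)} + B{\left(683,b{\left(10,19 \right)} \right)}} = \frac{-58509 - 319974}{- \frac{54}{5} + 683 \left(5 \cdot 19 + 6 \cdot 10^{2} + 30 \cdot 10 + 19 \cdot 10^{2} + 6 \cdot 10 \cdot 19\right)} = - \frac{378483}{- \frac{54}{5} + 683 \left(95 + 6 \cdot 100 + 300 + 19 \cdot 100 + 1140\right)} = - \frac{378483}{- \frac{54}{5} + 683 \left(95 + 600 + 300 + 1900 + 1140\right)} = - \frac{378483}{- \frac{54}{5} + 683 \cdot 4035} = - \frac{378483}{- \frac{54}{5} + 2755905} = - \frac{378483}{\frac{13779471}{5}} = \left(-378483\right) \frac{5}{13779471} = - \frac{630805}{4593157}$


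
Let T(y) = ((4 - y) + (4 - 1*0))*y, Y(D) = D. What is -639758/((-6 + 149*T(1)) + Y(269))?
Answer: -319879/653 ≈ -489.86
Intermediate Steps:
T(y) = y*(8 - y) (T(y) = ((4 - y) + (4 + 0))*y = ((4 - y) + 4)*y = (8 - y)*y = y*(8 - y))
-639758/((-6 + 149*T(1)) + Y(269)) = -639758/((-6 + 149*(1*(8 - 1*1))) + 269) = -639758/((-6 + 149*(1*(8 - 1))) + 269) = -639758/((-6 + 149*(1*7)) + 269) = -639758/((-6 + 149*7) + 269) = -639758/((-6 + 1043) + 269) = -639758/(1037 + 269) = -639758/1306 = -639758*1/1306 = -319879/653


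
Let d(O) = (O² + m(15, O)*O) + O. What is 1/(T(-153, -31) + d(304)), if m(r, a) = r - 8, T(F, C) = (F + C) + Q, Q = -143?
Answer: 1/94521 ≈ 1.0580e-5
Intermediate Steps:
T(F, C) = -143 + C + F (T(F, C) = (F + C) - 143 = (C + F) - 143 = -143 + C + F)
m(r, a) = -8 + r
d(O) = O² + 8*O (d(O) = (O² + (-8 + 15)*O) + O = (O² + 7*O) + O = O² + 8*O)
1/(T(-153, -31) + d(304)) = 1/((-143 - 31 - 153) + 304*(8 + 304)) = 1/(-327 + 304*312) = 1/(-327 + 94848) = 1/94521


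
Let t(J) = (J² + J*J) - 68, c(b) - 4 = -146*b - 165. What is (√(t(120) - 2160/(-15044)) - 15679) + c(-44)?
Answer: -9416 + 2*√101604911878/3761 ≈ -9246.5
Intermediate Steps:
c(b) = -161 - 146*b (c(b) = 4 + (-146*b - 165) = 4 + (-165 - 146*b) = -161 - 146*b)
t(J) = -68 + 2*J² (t(J) = (J² + J²) - 68 = 2*J² - 68 = -68 + 2*J²)
(√(t(120) - 2160/(-15044)) - 15679) + c(-44) = (√((-68 + 2*120²) - 2160/(-15044)) - 15679) + (-161 - 146*(-44)) = (√((-68 + 2*14400) - 2160*(-1/15044)) - 15679) + (-161 + 6424) = (√((-68 + 28800) + 540/3761) - 15679) + 6263 = (√(28732 + 540/3761) - 15679) + 6263 = (√(108061592/3761) - 15679) + 6263 = (2*√101604911878/3761 - 15679) + 6263 = (-15679 + 2*√101604911878/3761) + 6263 = -9416 + 2*√101604911878/3761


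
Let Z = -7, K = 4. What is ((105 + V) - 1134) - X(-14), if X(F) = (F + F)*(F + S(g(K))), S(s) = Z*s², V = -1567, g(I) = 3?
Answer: -4752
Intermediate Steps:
S(s) = -7*s²
X(F) = 2*F*(-63 + F) (X(F) = (F + F)*(F - 7*3²) = (2*F)*(F - 7*9) = (2*F)*(F - 63) = (2*F)*(-63 + F) = 2*F*(-63 + F))
((105 + V) - 1134) - X(-14) = ((105 - 1567) - 1134) - 2*(-14)*(-63 - 14) = (-1462 - 1134) - 2*(-14)*(-77) = -2596 - 1*2156 = -2596 - 2156 = -4752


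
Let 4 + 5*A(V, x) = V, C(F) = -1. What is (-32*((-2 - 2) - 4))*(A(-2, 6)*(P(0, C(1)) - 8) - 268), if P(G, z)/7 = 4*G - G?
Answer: -330752/5 ≈ -66150.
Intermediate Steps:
A(V, x) = -4/5 + V/5
P(G, z) = 21*G (P(G, z) = 7*(4*G - G) = 7*(3*G) = 21*G)
(-32*((-2 - 2) - 4))*(A(-2, 6)*(P(0, C(1)) - 8) - 268) = (-32*((-2 - 2) - 4))*((-4/5 + (1/5)*(-2))*(21*0 - 8) - 268) = (-32*(-4 - 4))*((-4/5 - 2/5)*(0 - 8) - 268) = (-32*(-8))*(-6/5*(-8) - 268) = 256*(48/5 - 268) = 256*(-1292/5) = -330752/5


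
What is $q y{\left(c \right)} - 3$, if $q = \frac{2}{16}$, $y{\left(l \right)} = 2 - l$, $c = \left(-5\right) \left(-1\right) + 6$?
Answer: $- \frac{33}{8} \approx -4.125$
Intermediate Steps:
$c = 11$ ($c = 5 + 6 = 11$)
$q = \frac{1}{8}$ ($q = 2 \cdot \frac{1}{16} = \frac{1}{8} \approx 0.125$)
$q y{\left(c \right)} - 3 = \frac{2 - 11}{8} - 3 = \frac{1}{8} \left(-9\right) - 3 = - \frac{9}{8} - 3 = - \frac{33}{8}$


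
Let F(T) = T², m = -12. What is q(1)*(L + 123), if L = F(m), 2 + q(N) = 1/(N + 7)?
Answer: -4005/8 ≈ -500.63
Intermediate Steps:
q(N) = -2 + 1/(7 + N) (q(N) = -2 + 1/(N + 7) = -2 + 1/(7 + N))
L = 144 (L = (-12)² = 144)
q(1)*(L + 123) = ((-13 - 2*1)/(7 + 1))*(144 + 123) = ((-13 - 2)/8)*267 = ((⅛)*(-15))*267 = -15/8*267 = -4005/8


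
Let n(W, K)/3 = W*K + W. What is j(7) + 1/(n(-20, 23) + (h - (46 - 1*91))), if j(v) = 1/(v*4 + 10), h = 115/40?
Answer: 10833/423206 ≈ 0.025597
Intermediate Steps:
h = 23/8 (h = 115*(1/40) = 23/8 ≈ 2.8750)
n(W, K) = 3*W + 3*K*W (n(W, K) = 3*(W*K + W) = 3*(K*W + W) = 3*(W + K*W) = 3*W + 3*K*W)
j(v) = 1/(10 + 4*v) (j(v) = 1/(4*v + 10) = 1/(10 + 4*v))
j(7) + 1/(n(-20, 23) + (h - (46 - 1*91))) = 1/(2*(5 + 2*7)) + 1/(3*(-20)*(1 + 23) + (23/8 - (46 - 1*91))) = 1/(2*(5 + 14)) + 1/(3*(-20)*24 + (23/8 - (46 - 91))) = (1/2)/19 + 1/(-1440 + (23/8 - 1*(-45))) = (1/2)*(1/19) + 1/(-1440 + (23/8 + 45)) = 1/38 + 1/(-1440 + 383/8) = 1/38 + 1/(-11137/8) = 1/38 - 8/11137 = 10833/423206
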